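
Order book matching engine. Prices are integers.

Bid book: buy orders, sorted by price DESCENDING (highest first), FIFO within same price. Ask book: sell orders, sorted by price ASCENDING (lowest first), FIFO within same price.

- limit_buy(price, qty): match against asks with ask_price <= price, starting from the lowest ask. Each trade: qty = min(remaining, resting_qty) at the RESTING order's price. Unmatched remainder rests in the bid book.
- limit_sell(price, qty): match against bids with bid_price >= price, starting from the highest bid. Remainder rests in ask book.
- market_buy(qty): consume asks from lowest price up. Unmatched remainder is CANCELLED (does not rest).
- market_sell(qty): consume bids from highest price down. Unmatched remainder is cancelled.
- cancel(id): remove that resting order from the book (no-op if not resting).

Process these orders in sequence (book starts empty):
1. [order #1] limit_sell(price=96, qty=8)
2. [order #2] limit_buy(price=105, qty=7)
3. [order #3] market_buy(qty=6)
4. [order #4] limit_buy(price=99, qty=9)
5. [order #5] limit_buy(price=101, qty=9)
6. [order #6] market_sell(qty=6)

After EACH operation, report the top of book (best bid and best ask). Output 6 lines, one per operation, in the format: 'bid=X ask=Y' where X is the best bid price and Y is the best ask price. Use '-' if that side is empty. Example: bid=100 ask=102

After op 1 [order #1] limit_sell(price=96, qty=8): fills=none; bids=[-] asks=[#1:8@96]
After op 2 [order #2] limit_buy(price=105, qty=7): fills=#2x#1:7@96; bids=[-] asks=[#1:1@96]
After op 3 [order #3] market_buy(qty=6): fills=#3x#1:1@96; bids=[-] asks=[-]
After op 4 [order #4] limit_buy(price=99, qty=9): fills=none; bids=[#4:9@99] asks=[-]
After op 5 [order #5] limit_buy(price=101, qty=9): fills=none; bids=[#5:9@101 #4:9@99] asks=[-]
After op 6 [order #6] market_sell(qty=6): fills=#5x#6:6@101; bids=[#5:3@101 #4:9@99] asks=[-]

Answer: bid=- ask=96
bid=- ask=96
bid=- ask=-
bid=99 ask=-
bid=101 ask=-
bid=101 ask=-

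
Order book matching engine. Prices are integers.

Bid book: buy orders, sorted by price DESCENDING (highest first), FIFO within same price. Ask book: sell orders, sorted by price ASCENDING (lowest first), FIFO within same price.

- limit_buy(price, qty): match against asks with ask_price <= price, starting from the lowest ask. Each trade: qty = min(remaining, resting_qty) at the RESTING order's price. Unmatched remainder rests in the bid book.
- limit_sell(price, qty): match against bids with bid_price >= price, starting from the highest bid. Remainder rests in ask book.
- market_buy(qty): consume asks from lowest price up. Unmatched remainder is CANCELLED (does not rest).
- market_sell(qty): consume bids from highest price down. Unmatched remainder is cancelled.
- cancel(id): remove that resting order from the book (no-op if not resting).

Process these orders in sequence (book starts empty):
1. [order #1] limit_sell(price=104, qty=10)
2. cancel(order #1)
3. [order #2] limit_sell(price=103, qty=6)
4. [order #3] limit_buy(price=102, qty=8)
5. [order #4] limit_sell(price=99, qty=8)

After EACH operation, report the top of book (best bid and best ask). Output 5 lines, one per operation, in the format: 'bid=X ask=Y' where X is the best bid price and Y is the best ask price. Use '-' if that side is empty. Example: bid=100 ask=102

Answer: bid=- ask=104
bid=- ask=-
bid=- ask=103
bid=102 ask=103
bid=- ask=103

Derivation:
After op 1 [order #1] limit_sell(price=104, qty=10): fills=none; bids=[-] asks=[#1:10@104]
After op 2 cancel(order #1): fills=none; bids=[-] asks=[-]
After op 3 [order #2] limit_sell(price=103, qty=6): fills=none; bids=[-] asks=[#2:6@103]
After op 4 [order #3] limit_buy(price=102, qty=8): fills=none; bids=[#3:8@102] asks=[#2:6@103]
After op 5 [order #4] limit_sell(price=99, qty=8): fills=#3x#4:8@102; bids=[-] asks=[#2:6@103]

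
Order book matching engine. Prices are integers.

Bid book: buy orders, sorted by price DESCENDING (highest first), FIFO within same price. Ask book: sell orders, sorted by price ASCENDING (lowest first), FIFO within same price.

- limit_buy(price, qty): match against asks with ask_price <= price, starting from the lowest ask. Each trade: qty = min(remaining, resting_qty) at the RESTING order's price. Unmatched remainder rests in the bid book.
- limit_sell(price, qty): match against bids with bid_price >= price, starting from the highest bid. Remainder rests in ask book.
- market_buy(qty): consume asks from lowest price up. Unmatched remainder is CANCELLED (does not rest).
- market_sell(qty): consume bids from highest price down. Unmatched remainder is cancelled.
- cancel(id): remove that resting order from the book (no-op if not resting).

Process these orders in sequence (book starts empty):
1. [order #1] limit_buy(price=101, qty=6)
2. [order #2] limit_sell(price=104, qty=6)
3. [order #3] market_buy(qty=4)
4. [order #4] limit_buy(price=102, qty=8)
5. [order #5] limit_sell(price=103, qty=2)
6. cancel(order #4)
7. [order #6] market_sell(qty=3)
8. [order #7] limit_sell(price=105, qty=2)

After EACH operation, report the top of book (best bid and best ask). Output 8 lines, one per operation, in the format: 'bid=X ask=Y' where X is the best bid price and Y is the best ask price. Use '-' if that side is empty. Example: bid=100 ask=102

Answer: bid=101 ask=-
bid=101 ask=104
bid=101 ask=104
bid=102 ask=104
bid=102 ask=103
bid=101 ask=103
bid=101 ask=103
bid=101 ask=103

Derivation:
After op 1 [order #1] limit_buy(price=101, qty=6): fills=none; bids=[#1:6@101] asks=[-]
After op 2 [order #2] limit_sell(price=104, qty=6): fills=none; bids=[#1:6@101] asks=[#2:6@104]
After op 3 [order #3] market_buy(qty=4): fills=#3x#2:4@104; bids=[#1:6@101] asks=[#2:2@104]
After op 4 [order #4] limit_buy(price=102, qty=8): fills=none; bids=[#4:8@102 #1:6@101] asks=[#2:2@104]
After op 5 [order #5] limit_sell(price=103, qty=2): fills=none; bids=[#4:8@102 #1:6@101] asks=[#5:2@103 #2:2@104]
After op 6 cancel(order #4): fills=none; bids=[#1:6@101] asks=[#5:2@103 #2:2@104]
After op 7 [order #6] market_sell(qty=3): fills=#1x#6:3@101; bids=[#1:3@101] asks=[#5:2@103 #2:2@104]
After op 8 [order #7] limit_sell(price=105, qty=2): fills=none; bids=[#1:3@101] asks=[#5:2@103 #2:2@104 #7:2@105]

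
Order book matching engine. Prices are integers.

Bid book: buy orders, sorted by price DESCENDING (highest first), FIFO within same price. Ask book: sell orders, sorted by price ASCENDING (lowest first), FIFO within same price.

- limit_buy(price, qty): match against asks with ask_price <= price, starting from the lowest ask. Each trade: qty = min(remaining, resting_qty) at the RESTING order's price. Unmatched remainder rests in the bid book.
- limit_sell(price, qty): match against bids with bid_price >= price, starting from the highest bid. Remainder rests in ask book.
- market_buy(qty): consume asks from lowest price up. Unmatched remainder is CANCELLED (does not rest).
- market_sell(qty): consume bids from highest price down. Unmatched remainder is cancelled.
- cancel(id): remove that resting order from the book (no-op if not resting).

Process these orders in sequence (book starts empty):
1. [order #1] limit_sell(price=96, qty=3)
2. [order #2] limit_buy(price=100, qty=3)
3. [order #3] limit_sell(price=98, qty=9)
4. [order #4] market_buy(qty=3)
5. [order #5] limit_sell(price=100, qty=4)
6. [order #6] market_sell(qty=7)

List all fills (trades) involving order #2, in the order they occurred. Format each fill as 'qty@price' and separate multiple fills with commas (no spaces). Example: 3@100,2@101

Answer: 3@96

Derivation:
After op 1 [order #1] limit_sell(price=96, qty=3): fills=none; bids=[-] asks=[#1:3@96]
After op 2 [order #2] limit_buy(price=100, qty=3): fills=#2x#1:3@96; bids=[-] asks=[-]
After op 3 [order #3] limit_sell(price=98, qty=9): fills=none; bids=[-] asks=[#3:9@98]
After op 4 [order #4] market_buy(qty=3): fills=#4x#3:3@98; bids=[-] asks=[#3:6@98]
After op 5 [order #5] limit_sell(price=100, qty=4): fills=none; bids=[-] asks=[#3:6@98 #5:4@100]
After op 6 [order #6] market_sell(qty=7): fills=none; bids=[-] asks=[#3:6@98 #5:4@100]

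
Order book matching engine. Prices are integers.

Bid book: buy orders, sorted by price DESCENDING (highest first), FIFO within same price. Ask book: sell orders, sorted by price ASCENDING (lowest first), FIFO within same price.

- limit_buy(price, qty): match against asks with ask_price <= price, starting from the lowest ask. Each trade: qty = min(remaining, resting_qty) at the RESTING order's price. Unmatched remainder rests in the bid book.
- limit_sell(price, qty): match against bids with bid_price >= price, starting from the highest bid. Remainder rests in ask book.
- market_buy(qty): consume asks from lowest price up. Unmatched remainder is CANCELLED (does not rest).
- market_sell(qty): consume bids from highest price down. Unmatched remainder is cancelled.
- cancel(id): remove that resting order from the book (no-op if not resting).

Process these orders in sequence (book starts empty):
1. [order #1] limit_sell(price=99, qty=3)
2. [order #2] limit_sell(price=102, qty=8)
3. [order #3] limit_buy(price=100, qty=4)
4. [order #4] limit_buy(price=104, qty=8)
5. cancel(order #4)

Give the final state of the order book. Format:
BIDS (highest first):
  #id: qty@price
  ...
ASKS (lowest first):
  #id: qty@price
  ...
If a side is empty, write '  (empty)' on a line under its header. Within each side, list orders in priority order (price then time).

After op 1 [order #1] limit_sell(price=99, qty=3): fills=none; bids=[-] asks=[#1:3@99]
After op 2 [order #2] limit_sell(price=102, qty=8): fills=none; bids=[-] asks=[#1:3@99 #2:8@102]
After op 3 [order #3] limit_buy(price=100, qty=4): fills=#3x#1:3@99; bids=[#3:1@100] asks=[#2:8@102]
After op 4 [order #4] limit_buy(price=104, qty=8): fills=#4x#2:8@102; bids=[#3:1@100] asks=[-]
After op 5 cancel(order #4): fills=none; bids=[#3:1@100] asks=[-]

Answer: BIDS (highest first):
  #3: 1@100
ASKS (lowest first):
  (empty)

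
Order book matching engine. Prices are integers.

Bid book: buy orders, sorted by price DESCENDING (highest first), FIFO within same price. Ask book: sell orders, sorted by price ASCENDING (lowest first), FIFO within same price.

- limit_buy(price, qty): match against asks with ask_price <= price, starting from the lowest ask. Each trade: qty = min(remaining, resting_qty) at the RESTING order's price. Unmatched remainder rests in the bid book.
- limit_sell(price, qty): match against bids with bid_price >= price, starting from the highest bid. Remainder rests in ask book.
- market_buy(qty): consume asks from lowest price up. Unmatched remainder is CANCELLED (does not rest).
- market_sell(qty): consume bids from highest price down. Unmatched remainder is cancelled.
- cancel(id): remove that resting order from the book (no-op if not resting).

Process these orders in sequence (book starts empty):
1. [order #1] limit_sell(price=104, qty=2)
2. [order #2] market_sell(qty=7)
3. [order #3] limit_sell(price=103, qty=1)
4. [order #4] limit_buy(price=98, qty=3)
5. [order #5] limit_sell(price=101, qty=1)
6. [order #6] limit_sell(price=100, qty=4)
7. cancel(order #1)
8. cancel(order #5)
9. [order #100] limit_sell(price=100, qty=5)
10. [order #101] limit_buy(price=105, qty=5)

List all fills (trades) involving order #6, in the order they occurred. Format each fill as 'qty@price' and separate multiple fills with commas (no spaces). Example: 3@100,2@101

After op 1 [order #1] limit_sell(price=104, qty=2): fills=none; bids=[-] asks=[#1:2@104]
After op 2 [order #2] market_sell(qty=7): fills=none; bids=[-] asks=[#1:2@104]
After op 3 [order #3] limit_sell(price=103, qty=1): fills=none; bids=[-] asks=[#3:1@103 #1:2@104]
After op 4 [order #4] limit_buy(price=98, qty=3): fills=none; bids=[#4:3@98] asks=[#3:1@103 #1:2@104]
After op 5 [order #5] limit_sell(price=101, qty=1): fills=none; bids=[#4:3@98] asks=[#5:1@101 #3:1@103 #1:2@104]
After op 6 [order #6] limit_sell(price=100, qty=4): fills=none; bids=[#4:3@98] asks=[#6:4@100 #5:1@101 #3:1@103 #1:2@104]
After op 7 cancel(order #1): fills=none; bids=[#4:3@98] asks=[#6:4@100 #5:1@101 #3:1@103]
After op 8 cancel(order #5): fills=none; bids=[#4:3@98] asks=[#6:4@100 #3:1@103]
After op 9 [order #100] limit_sell(price=100, qty=5): fills=none; bids=[#4:3@98] asks=[#6:4@100 #100:5@100 #3:1@103]
After op 10 [order #101] limit_buy(price=105, qty=5): fills=#101x#6:4@100 #101x#100:1@100; bids=[#4:3@98] asks=[#100:4@100 #3:1@103]

Answer: 4@100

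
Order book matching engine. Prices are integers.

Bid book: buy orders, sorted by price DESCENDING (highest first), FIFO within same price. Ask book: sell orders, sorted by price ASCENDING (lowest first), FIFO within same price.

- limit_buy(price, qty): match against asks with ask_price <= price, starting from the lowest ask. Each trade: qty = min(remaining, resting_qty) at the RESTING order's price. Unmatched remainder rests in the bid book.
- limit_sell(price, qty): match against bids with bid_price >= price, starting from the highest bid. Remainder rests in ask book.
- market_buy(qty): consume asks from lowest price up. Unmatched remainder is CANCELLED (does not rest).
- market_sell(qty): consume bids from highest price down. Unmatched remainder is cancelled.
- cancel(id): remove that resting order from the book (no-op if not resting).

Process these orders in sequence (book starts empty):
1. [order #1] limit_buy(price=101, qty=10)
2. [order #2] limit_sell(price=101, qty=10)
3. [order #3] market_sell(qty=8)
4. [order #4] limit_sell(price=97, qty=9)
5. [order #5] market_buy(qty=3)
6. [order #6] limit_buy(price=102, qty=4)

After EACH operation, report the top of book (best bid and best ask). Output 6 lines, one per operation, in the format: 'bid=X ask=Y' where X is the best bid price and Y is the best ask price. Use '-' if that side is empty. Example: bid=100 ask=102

After op 1 [order #1] limit_buy(price=101, qty=10): fills=none; bids=[#1:10@101] asks=[-]
After op 2 [order #2] limit_sell(price=101, qty=10): fills=#1x#2:10@101; bids=[-] asks=[-]
After op 3 [order #3] market_sell(qty=8): fills=none; bids=[-] asks=[-]
After op 4 [order #4] limit_sell(price=97, qty=9): fills=none; bids=[-] asks=[#4:9@97]
After op 5 [order #5] market_buy(qty=3): fills=#5x#4:3@97; bids=[-] asks=[#4:6@97]
After op 6 [order #6] limit_buy(price=102, qty=4): fills=#6x#4:4@97; bids=[-] asks=[#4:2@97]

Answer: bid=101 ask=-
bid=- ask=-
bid=- ask=-
bid=- ask=97
bid=- ask=97
bid=- ask=97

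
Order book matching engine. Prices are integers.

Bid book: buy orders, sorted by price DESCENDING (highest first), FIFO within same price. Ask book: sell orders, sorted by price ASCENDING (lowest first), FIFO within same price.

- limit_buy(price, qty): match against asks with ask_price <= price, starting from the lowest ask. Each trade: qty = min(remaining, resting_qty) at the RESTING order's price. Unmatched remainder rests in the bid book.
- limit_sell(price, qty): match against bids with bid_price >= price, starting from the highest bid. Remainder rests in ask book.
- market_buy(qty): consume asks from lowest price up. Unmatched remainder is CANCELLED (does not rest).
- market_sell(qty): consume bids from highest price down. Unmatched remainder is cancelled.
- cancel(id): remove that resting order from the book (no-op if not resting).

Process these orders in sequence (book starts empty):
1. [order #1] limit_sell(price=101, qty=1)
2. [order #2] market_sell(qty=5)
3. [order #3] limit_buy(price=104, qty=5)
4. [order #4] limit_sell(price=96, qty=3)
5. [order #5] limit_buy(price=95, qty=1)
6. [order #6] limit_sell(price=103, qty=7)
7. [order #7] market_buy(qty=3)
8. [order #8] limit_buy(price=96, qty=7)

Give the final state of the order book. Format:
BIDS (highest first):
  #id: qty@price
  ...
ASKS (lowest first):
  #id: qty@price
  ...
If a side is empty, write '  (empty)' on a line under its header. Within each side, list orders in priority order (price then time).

Answer: BIDS (highest first):
  #8: 7@96
  #5: 1@95
ASKS (lowest first):
  #6: 3@103

Derivation:
After op 1 [order #1] limit_sell(price=101, qty=1): fills=none; bids=[-] asks=[#1:1@101]
After op 2 [order #2] market_sell(qty=5): fills=none; bids=[-] asks=[#1:1@101]
After op 3 [order #3] limit_buy(price=104, qty=5): fills=#3x#1:1@101; bids=[#3:4@104] asks=[-]
After op 4 [order #4] limit_sell(price=96, qty=3): fills=#3x#4:3@104; bids=[#3:1@104] asks=[-]
After op 5 [order #5] limit_buy(price=95, qty=1): fills=none; bids=[#3:1@104 #5:1@95] asks=[-]
After op 6 [order #6] limit_sell(price=103, qty=7): fills=#3x#6:1@104; bids=[#5:1@95] asks=[#6:6@103]
After op 7 [order #7] market_buy(qty=3): fills=#7x#6:3@103; bids=[#5:1@95] asks=[#6:3@103]
After op 8 [order #8] limit_buy(price=96, qty=7): fills=none; bids=[#8:7@96 #5:1@95] asks=[#6:3@103]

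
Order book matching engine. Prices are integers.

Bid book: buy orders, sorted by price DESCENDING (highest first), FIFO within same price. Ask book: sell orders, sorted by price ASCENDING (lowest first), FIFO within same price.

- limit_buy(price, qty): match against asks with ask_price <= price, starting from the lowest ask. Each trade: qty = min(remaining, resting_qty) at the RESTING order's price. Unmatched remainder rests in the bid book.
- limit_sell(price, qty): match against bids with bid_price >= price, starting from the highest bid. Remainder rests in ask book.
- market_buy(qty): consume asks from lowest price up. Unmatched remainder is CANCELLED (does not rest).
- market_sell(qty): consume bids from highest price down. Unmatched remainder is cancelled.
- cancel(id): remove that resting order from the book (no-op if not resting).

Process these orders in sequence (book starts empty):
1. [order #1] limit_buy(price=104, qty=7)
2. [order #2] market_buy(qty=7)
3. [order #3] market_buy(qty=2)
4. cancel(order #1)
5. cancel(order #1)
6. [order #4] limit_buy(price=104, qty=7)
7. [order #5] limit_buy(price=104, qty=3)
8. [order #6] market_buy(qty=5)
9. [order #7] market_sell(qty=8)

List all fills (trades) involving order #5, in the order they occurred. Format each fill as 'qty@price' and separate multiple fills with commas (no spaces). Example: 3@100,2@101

Answer: 1@104

Derivation:
After op 1 [order #1] limit_buy(price=104, qty=7): fills=none; bids=[#1:7@104] asks=[-]
After op 2 [order #2] market_buy(qty=7): fills=none; bids=[#1:7@104] asks=[-]
After op 3 [order #3] market_buy(qty=2): fills=none; bids=[#1:7@104] asks=[-]
After op 4 cancel(order #1): fills=none; bids=[-] asks=[-]
After op 5 cancel(order #1): fills=none; bids=[-] asks=[-]
After op 6 [order #4] limit_buy(price=104, qty=7): fills=none; bids=[#4:7@104] asks=[-]
After op 7 [order #5] limit_buy(price=104, qty=3): fills=none; bids=[#4:7@104 #5:3@104] asks=[-]
After op 8 [order #6] market_buy(qty=5): fills=none; bids=[#4:7@104 #5:3@104] asks=[-]
After op 9 [order #7] market_sell(qty=8): fills=#4x#7:7@104 #5x#7:1@104; bids=[#5:2@104] asks=[-]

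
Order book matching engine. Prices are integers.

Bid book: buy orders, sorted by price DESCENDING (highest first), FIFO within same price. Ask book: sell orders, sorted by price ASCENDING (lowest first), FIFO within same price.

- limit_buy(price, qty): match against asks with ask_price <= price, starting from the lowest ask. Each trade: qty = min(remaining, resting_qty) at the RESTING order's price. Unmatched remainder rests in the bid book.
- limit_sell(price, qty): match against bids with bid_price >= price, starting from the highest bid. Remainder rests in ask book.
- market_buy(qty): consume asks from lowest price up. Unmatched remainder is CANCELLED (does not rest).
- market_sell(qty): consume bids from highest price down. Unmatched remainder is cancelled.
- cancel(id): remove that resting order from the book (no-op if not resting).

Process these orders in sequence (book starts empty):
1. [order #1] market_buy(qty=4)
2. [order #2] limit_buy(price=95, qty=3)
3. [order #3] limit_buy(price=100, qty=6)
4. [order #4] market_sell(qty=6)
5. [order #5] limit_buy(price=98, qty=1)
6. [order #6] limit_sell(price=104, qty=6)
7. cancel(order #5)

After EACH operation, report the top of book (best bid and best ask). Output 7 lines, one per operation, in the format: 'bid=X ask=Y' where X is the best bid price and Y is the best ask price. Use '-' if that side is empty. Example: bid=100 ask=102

After op 1 [order #1] market_buy(qty=4): fills=none; bids=[-] asks=[-]
After op 2 [order #2] limit_buy(price=95, qty=3): fills=none; bids=[#2:3@95] asks=[-]
After op 3 [order #3] limit_buy(price=100, qty=6): fills=none; bids=[#3:6@100 #2:3@95] asks=[-]
After op 4 [order #4] market_sell(qty=6): fills=#3x#4:6@100; bids=[#2:3@95] asks=[-]
After op 5 [order #5] limit_buy(price=98, qty=1): fills=none; bids=[#5:1@98 #2:3@95] asks=[-]
After op 6 [order #6] limit_sell(price=104, qty=6): fills=none; bids=[#5:1@98 #2:3@95] asks=[#6:6@104]
After op 7 cancel(order #5): fills=none; bids=[#2:3@95] asks=[#6:6@104]

Answer: bid=- ask=-
bid=95 ask=-
bid=100 ask=-
bid=95 ask=-
bid=98 ask=-
bid=98 ask=104
bid=95 ask=104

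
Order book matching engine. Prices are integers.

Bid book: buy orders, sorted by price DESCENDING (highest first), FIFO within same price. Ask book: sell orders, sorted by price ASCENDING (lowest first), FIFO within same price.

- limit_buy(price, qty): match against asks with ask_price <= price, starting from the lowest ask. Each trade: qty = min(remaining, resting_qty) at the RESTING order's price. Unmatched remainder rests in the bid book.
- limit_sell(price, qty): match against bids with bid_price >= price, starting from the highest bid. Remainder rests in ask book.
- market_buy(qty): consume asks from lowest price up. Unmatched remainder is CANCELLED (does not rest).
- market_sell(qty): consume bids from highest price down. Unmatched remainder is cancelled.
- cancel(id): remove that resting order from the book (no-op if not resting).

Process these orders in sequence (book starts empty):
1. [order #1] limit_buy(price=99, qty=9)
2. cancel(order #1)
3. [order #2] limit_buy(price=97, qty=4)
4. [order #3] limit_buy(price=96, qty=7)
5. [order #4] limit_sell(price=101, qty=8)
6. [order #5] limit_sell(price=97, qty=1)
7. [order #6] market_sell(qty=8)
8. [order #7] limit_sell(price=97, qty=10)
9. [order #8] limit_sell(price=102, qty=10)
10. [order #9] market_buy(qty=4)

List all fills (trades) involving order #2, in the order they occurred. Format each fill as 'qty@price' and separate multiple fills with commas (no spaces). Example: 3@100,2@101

After op 1 [order #1] limit_buy(price=99, qty=9): fills=none; bids=[#1:9@99] asks=[-]
After op 2 cancel(order #1): fills=none; bids=[-] asks=[-]
After op 3 [order #2] limit_buy(price=97, qty=4): fills=none; bids=[#2:4@97] asks=[-]
After op 4 [order #3] limit_buy(price=96, qty=7): fills=none; bids=[#2:4@97 #3:7@96] asks=[-]
After op 5 [order #4] limit_sell(price=101, qty=8): fills=none; bids=[#2:4@97 #3:7@96] asks=[#4:8@101]
After op 6 [order #5] limit_sell(price=97, qty=1): fills=#2x#5:1@97; bids=[#2:3@97 #3:7@96] asks=[#4:8@101]
After op 7 [order #6] market_sell(qty=8): fills=#2x#6:3@97 #3x#6:5@96; bids=[#3:2@96] asks=[#4:8@101]
After op 8 [order #7] limit_sell(price=97, qty=10): fills=none; bids=[#3:2@96] asks=[#7:10@97 #4:8@101]
After op 9 [order #8] limit_sell(price=102, qty=10): fills=none; bids=[#3:2@96] asks=[#7:10@97 #4:8@101 #8:10@102]
After op 10 [order #9] market_buy(qty=4): fills=#9x#7:4@97; bids=[#3:2@96] asks=[#7:6@97 #4:8@101 #8:10@102]

Answer: 1@97,3@97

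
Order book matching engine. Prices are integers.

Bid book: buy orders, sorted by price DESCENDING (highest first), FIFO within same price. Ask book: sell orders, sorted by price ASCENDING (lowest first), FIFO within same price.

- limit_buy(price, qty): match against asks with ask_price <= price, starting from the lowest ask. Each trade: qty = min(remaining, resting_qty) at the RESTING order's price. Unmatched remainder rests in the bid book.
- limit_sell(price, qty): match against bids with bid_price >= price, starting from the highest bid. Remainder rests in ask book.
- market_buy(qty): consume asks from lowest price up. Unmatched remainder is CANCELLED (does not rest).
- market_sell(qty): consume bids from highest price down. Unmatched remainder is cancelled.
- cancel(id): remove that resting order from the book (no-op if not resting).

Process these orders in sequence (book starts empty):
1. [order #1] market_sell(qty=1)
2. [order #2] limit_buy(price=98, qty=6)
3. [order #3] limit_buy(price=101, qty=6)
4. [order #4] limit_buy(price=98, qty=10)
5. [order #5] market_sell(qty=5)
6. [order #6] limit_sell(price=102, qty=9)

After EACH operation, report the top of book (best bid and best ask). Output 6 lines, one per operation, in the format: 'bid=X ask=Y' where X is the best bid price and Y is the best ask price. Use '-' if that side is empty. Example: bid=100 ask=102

Answer: bid=- ask=-
bid=98 ask=-
bid=101 ask=-
bid=101 ask=-
bid=101 ask=-
bid=101 ask=102

Derivation:
After op 1 [order #1] market_sell(qty=1): fills=none; bids=[-] asks=[-]
After op 2 [order #2] limit_buy(price=98, qty=6): fills=none; bids=[#2:6@98] asks=[-]
After op 3 [order #3] limit_buy(price=101, qty=6): fills=none; bids=[#3:6@101 #2:6@98] asks=[-]
After op 4 [order #4] limit_buy(price=98, qty=10): fills=none; bids=[#3:6@101 #2:6@98 #4:10@98] asks=[-]
After op 5 [order #5] market_sell(qty=5): fills=#3x#5:5@101; bids=[#3:1@101 #2:6@98 #4:10@98] asks=[-]
After op 6 [order #6] limit_sell(price=102, qty=9): fills=none; bids=[#3:1@101 #2:6@98 #4:10@98] asks=[#6:9@102]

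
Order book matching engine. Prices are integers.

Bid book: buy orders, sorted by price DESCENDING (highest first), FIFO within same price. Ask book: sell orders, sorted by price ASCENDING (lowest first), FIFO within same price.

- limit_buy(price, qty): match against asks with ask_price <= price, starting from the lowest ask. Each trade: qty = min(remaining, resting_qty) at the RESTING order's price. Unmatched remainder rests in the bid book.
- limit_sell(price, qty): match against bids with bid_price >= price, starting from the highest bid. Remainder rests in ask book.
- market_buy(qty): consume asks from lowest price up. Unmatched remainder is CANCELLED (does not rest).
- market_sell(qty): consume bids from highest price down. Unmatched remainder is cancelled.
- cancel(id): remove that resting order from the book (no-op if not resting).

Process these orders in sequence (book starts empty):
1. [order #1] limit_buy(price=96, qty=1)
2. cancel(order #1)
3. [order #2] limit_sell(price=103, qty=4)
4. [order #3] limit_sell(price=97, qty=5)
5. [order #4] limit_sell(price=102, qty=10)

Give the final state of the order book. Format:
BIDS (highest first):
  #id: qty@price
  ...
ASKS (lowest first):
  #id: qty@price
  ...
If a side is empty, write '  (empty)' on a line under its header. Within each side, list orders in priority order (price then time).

After op 1 [order #1] limit_buy(price=96, qty=1): fills=none; bids=[#1:1@96] asks=[-]
After op 2 cancel(order #1): fills=none; bids=[-] asks=[-]
After op 3 [order #2] limit_sell(price=103, qty=4): fills=none; bids=[-] asks=[#2:4@103]
After op 4 [order #3] limit_sell(price=97, qty=5): fills=none; bids=[-] asks=[#3:5@97 #2:4@103]
After op 5 [order #4] limit_sell(price=102, qty=10): fills=none; bids=[-] asks=[#3:5@97 #4:10@102 #2:4@103]

Answer: BIDS (highest first):
  (empty)
ASKS (lowest first):
  #3: 5@97
  #4: 10@102
  #2: 4@103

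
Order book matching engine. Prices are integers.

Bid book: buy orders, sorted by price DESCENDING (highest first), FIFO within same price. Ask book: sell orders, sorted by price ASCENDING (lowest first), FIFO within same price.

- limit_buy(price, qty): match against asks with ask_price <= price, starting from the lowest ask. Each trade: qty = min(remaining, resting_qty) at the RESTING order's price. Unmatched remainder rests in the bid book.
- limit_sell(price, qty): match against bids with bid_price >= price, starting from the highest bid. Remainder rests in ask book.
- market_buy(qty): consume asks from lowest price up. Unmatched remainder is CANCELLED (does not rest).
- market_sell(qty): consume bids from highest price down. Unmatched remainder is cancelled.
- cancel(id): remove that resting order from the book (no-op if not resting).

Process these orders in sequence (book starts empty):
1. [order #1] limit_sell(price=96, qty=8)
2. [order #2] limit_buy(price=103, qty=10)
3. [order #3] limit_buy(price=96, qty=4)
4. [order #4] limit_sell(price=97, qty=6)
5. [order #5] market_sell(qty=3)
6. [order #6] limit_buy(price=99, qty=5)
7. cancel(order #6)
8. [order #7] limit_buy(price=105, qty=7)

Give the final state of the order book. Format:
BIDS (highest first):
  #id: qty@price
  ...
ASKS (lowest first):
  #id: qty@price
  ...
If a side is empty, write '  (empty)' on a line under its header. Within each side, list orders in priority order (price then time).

After op 1 [order #1] limit_sell(price=96, qty=8): fills=none; bids=[-] asks=[#1:8@96]
After op 2 [order #2] limit_buy(price=103, qty=10): fills=#2x#1:8@96; bids=[#2:2@103] asks=[-]
After op 3 [order #3] limit_buy(price=96, qty=4): fills=none; bids=[#2:2@103 #3:4@96] asks=[-]
After op 4 [order #4] limit_sell(price=97, qty=6): fills=#2x#4:2@103; bids=[#3:4@96] asks=[#4:4@97]
After op 5 [order #5] market_sell(qty=3): fills=#3x#5:3@96; bids=[#3:1@96] asks=[#4:4@97]
After op 6 [order #6] limit_buy(price=99, qty=5): fills=#6x#4:4@97; bids=[#6:1@99 #3:1@96] asks=[-]
After op 7 cancel(order #6): fills=none; bids=[#3:1@96] asks=[-]
After op 8 [order #7] limit_buy(price=105, qty=7): fills=none; bids=[#7:7@105 #3:1@96] asks=[-]

Answer: BIDS (highest first):
  #7: 7@105
  #3: 1@96
ASKS (lowest first):
  (empty)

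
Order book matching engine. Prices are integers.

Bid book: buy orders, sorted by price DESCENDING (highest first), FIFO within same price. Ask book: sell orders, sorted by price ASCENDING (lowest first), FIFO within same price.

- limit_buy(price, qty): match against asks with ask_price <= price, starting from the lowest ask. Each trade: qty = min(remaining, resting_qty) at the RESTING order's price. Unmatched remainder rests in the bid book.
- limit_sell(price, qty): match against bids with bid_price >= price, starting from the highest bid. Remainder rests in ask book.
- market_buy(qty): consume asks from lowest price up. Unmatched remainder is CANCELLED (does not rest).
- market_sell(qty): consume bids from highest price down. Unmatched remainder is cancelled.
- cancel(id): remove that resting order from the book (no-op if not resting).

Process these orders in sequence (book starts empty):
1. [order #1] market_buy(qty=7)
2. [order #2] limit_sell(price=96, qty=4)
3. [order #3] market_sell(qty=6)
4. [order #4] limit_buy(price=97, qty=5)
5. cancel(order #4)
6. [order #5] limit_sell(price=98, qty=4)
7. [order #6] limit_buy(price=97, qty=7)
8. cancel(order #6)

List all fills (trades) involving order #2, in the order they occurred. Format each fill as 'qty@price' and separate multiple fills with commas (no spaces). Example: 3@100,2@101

After op 1 [order #1] market_buy(qty=7): fills=none; bids=[-] asks=[-]
After op 2 [order #2] limit_sell(price=96, qty=4): fills=none; bids=[-] asks=[#2:4@96]
After op 3 [order #3] market_sell(qty=6): fills=none; bids=[-] asks=[#2:4@96]
After op 4 [order #4] limit_buy(price=97, qty=5): fills=#4x#2:4@96; bids=[#4:1@97] asks=[-]
After op 5 cancel(order #4): fills=none; bids=[-] asks=[-]
After op 6 [order #5] limit_sell(price=98, qty=4): fills=none; bids=[-] asks=[#5:4@98]
After op 7 [order #6] limit_buy(price=97, qty=7): fills=none; bids=[#6:7@97] asks=[#5:4@98]
After op 8 cancel(order #6): fills=none; bids=[-] asks=[#5:4@98]

Answer: 4@96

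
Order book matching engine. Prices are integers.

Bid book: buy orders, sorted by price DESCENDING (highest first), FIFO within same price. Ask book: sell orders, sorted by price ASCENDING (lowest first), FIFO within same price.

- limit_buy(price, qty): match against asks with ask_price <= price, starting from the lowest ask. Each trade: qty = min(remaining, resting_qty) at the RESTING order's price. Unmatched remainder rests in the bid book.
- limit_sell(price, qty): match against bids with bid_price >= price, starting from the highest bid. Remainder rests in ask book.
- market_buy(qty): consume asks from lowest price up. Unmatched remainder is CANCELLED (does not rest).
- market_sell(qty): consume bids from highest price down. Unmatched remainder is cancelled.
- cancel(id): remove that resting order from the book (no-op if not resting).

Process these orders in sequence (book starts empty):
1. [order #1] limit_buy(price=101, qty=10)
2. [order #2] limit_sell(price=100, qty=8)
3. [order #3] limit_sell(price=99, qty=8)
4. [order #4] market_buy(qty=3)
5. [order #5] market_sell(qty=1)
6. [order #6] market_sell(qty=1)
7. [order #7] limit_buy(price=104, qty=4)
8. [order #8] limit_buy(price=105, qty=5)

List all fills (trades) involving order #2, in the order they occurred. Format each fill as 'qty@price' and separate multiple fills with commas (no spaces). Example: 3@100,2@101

Answer: 8@101

Derivation:
After op 1 [order #1] limit_buy(price=101, qty=10): fills=none; bids=[#1:10@101] asks=[-]
After op 2 [order #2] limit_sell(price=100, qty=8): fills=#1x#2:8@101; bids=[#1:2@101] asks=[-]
After op 3 [order #3] limit_sell(price=99, qty=8): fills=#1x#3:2@101; bids=[-] asks=[#3:6@99]
After op 4 [order #4] market_buy(qty=3): fills=#4x#3:3@99; bids=[-] asks=[#3:3@99]
After op 5 [order #5] market_sell(qty=1): fills=none; bids=[-] asks=[#3:3@99]
After op 6 [order #6] market_sell(qty=1): fills=none; bids=[-] asks=[#3:3@99]
After op 7 [order #7] limit_buy(price=104, qty=4): fills=#7x#3:3@99; bids=[#7:1@104] asks=[-]
After op 8 [order #8] limit_buy(price=105, qty=5): fills=none; bids=[#8:5@105 #7:1@104] asks=[-]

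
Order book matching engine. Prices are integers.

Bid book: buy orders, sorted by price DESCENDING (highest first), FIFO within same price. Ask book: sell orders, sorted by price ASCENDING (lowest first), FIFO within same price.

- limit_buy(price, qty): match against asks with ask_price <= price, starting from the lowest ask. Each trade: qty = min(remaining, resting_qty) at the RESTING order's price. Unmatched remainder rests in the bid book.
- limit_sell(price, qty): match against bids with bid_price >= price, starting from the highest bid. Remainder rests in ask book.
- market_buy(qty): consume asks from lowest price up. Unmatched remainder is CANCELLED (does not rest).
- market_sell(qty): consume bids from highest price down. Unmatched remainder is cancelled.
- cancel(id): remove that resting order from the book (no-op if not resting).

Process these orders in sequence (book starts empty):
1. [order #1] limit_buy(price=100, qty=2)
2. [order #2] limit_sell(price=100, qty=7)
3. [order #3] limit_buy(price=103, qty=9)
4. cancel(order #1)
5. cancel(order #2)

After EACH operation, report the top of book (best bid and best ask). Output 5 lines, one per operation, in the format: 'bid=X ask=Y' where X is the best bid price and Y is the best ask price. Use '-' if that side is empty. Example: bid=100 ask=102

Answer: bid=100 ask=-
bid=- ask=100
bid=103 ask=-
bid=103 ask=-
bid=103 ask=-

Derivation:
After op 1 [order #1] limit_buy(price=100, qty=2): fills=none; bids=[#1:2@100] asks=[-]
After op 2 [order #2] limit_sell(price=100, qty=7): fills=#1x#2:2@100; bids=[-] asks=[#2:5@100]
After op 3 [order #3] limit_buy(price=103, qty=9): fills=#3x#2:5@100; bids=[#3:4@103] asks=[-]
After op 4 cancel(order #1): fills=none; bids=[#3:4@103] asks=[-]
After op 5 cancel(order #2): fills=none; bids=[#3:4@103] asks=[-]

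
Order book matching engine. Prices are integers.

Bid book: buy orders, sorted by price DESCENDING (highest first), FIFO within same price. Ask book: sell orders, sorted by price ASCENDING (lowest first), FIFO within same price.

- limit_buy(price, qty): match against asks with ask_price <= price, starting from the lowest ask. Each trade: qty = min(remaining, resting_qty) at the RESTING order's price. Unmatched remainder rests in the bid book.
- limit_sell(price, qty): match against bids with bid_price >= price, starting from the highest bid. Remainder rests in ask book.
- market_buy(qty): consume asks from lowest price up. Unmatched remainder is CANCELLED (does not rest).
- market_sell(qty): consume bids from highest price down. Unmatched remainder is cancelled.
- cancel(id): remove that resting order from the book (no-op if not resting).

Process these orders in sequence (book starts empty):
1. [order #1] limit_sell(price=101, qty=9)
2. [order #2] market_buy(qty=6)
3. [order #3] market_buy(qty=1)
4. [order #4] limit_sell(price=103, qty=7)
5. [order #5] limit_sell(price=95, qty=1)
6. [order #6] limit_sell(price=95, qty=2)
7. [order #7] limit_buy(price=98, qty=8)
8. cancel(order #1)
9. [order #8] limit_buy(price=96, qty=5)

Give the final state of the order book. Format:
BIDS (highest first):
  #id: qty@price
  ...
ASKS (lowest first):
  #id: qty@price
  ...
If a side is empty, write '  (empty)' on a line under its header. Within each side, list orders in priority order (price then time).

After op 1 [order #1] limit_sell(price=101, qty=9): fills=none; bids=[-] asks=[#1:9@101]
After op 2 [order #2] market_buy(qty=6): fills=#2x#1:6@101; bids=[-] asks=[#1:3@101]
After op 3 [order #3] market_buy(qty=1): fills=#3x#1:1@101; bids=[-] asks=[#1:2@101]
After op 4 [order #4] limit_sell(price=103, qty=7): fills=none; bids=[-] asks=[#1:2@101 #4:7@103]
After op 5 [order #5] limit_sell(price=95, qty=1): fills=none; bids=[-] asks=[#5:1@95 #1:2@101 #4:7@103]
After op 6 [order #6] limit_sell(price=95, qty=2): fills=none; bids=[-] asks=[#5:1@95 #6:2@95 #1:2@101 #4:7@103]
After op 7 [order #7] limit_buy(price=98, qty=8): fills=#7x#5:1@95 #7x#6:2@95; bids=[#7:5@98] asks=[#1:2@101 #4:7@103]
After op 8 cancel(order #1): fills=none; bids=[#7:5@98] asks=[#4:7@103]
After op 9 [order #8] limit_buy(price=96, qty=5): fills=none; bids=[#7:5@98 #8:5@96] asks=[#4:7@103]

Answer: BIDS (highest first):
  #7: 5@98
  #8: 5@96
ASKS (lowest first):
  #4: 7@103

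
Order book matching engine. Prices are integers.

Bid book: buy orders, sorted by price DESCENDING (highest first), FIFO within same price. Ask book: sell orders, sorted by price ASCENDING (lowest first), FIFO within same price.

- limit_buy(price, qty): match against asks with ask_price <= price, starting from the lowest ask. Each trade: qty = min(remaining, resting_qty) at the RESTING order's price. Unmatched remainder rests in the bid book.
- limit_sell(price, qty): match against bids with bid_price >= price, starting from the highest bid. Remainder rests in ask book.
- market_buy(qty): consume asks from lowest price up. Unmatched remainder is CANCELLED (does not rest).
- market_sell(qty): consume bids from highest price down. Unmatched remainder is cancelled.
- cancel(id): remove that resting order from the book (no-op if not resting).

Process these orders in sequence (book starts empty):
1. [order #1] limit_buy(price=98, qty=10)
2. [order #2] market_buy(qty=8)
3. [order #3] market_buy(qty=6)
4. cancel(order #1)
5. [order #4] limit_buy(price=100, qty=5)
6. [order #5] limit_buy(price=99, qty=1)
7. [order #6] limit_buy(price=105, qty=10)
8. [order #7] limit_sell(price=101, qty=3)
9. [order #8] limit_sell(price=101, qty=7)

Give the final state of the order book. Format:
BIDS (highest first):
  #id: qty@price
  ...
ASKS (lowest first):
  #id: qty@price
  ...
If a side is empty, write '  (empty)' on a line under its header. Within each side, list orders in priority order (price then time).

After op 1 [order #1] limit_buy(price=98, qty=10): fills=none; bids=[#1:10@98] asks=[-]
After op 2 [order #2] market_buy(qty=8): fills=none; bids=[#1:10@98] asks=[-]
After op 3 [order #3] market_buy(qty=6): fills=none; bids=[#1:10@98] asks=[-]
After op 4 cancel(order #1): fills=none; bids=[-] asks=[-]
After op 5 [order #4] limit_buy(price=100, qty=5): fills=none; bids=[#4:5@100] asks=[-]
After op 6 [order #5] limit_buy(price=99, qty=1): fills=none; bids=[#4:5@100 #5:1@99] asks=[-]
After op 7 [order #6] limit_buy(price=105, qty=10): fills=none; bids=[#6:10@105 #4:5@100 #5:1@99] asks=[-]
After op 8 [order #7] limit_sell(price=101, qty=3): fills=#6x#7:3@105; bids=[#6:7@105 #4:5@100 #5:1@99] asks=[-]
After op 9 [order #8] limit_sell(price=101, qty=7): fills=#6x#8:7@105; bids=[#4:5@100 #5:1@99] asks=[-]

Answer: BIDS (highest first):
  #4: 5@100
  #5: 1@99
ASKS (lowest first):
  (empty)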